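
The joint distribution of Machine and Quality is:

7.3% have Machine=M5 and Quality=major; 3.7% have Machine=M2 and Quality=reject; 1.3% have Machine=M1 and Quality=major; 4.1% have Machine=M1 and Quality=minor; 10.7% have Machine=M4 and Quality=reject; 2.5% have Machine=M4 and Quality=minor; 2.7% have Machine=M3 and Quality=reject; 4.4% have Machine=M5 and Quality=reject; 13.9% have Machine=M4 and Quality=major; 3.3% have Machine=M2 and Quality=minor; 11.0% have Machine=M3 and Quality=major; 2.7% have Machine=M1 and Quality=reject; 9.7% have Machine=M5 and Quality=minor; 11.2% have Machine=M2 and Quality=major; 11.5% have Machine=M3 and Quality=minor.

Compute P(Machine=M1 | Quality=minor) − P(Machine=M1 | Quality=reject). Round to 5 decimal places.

P(Quality=minor) = 0.041 + 0.033 + 0.115 + 0.025 + 0.097 = 0.311; P(Machine=M1 | Quality=minor) = 0.041/0.311 = 0.131833.
P(Quality=reject) = 0.027 + 0.037 + 0.027 + 0.107 + 0.044 = 0.242; P(Machine=M1 | Quality=reject) = 0.027/0.242 = 0.111570.
Difference = 0.02026.

0.02026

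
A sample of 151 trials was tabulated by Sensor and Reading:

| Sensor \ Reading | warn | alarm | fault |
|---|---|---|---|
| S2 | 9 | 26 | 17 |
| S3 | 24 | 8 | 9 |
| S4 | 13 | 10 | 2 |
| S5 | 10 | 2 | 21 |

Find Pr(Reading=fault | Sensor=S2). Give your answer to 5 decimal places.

0.32692

Total with Sensor=S2: 9 + 26 + 17 = 52.
P(Reading=fault | Sensor=S2) = 17/52 = 0.32692.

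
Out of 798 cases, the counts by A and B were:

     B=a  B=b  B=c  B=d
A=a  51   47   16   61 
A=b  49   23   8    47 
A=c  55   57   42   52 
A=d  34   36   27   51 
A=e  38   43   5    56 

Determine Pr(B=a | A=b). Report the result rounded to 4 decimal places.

0.3858

Total with A=b: 49 + 23 + 8 + 47 = 127.
P(B=a | A=b) = 49/127 = 0.3858.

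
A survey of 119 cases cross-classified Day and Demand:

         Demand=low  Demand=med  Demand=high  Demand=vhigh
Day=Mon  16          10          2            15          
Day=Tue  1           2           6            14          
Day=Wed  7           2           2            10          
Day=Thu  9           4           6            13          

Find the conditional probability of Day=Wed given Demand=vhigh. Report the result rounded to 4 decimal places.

Total with Demand=vhigh: 15 + 14 + 10 + 13 = 52.
P(Day=Wed | Demand=vhigh) = 10/52 = 0.1923.

0.1923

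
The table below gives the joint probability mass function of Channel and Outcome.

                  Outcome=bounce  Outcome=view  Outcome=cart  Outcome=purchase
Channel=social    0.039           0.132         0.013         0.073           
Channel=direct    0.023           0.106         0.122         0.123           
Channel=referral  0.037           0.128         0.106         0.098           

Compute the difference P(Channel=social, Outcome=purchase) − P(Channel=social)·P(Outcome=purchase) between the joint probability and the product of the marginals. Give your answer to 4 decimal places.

-0.0026

P(Channel=social) = 0.039 + 0.132 + 0.013 + 0.073 = 0.257.
P(Outcome=purchase) = 0.073 + 0.123 + 0.098 = 0.294.
P(Channel=social, Outcome=purchase) − P(Channel=social)P(Outcome=purchase) = 0.073 − 0.257×0.294 = -0.0026.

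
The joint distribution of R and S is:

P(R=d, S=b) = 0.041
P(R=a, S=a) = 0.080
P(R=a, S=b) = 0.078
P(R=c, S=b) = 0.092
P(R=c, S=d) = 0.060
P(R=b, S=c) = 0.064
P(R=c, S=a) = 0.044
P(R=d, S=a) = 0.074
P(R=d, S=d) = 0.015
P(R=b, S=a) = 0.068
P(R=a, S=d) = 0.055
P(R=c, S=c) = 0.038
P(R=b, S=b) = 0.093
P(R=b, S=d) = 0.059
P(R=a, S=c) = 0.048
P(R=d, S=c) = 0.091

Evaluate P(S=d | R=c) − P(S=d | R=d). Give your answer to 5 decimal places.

P(R=c) = 0.044 + 0.092 + 0.038 + 0.060 = 0.234; P(S=d | R=c) = 0.060/0.234 = 0.256410.
P(R=d) = 0.074 + 0.041 + 0.091 + 0.015 = 0.221; P(S=d | R=d) = 0.015/0.221 = 0.067873.
Difference = 0.18854.

0.18854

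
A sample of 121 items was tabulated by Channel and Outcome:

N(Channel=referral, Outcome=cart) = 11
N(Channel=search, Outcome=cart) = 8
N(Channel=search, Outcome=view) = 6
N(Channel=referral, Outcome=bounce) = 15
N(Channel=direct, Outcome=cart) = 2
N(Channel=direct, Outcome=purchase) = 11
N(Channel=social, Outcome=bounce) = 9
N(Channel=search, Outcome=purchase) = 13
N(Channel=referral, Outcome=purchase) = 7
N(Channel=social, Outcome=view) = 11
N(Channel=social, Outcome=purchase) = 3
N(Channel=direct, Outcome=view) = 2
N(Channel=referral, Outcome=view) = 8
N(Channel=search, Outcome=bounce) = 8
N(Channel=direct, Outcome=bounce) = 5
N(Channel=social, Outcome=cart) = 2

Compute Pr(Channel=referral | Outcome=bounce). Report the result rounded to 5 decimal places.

Total with Outcome=bounce: 8 + 9 + 5 + 15 = 37.
P(Channel=referral | Outcome=bounce) = 15/37 = 0.40541.

0.40541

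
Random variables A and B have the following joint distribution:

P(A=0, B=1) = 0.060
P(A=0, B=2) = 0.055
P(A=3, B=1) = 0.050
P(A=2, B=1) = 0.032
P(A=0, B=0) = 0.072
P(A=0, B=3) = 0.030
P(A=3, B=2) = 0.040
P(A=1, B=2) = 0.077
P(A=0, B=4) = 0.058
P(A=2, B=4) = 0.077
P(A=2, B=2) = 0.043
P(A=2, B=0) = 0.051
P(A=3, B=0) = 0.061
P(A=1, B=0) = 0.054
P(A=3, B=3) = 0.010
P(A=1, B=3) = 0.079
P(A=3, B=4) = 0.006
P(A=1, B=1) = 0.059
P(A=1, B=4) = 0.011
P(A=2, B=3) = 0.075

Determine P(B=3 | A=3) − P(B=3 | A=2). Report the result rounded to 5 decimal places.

-0.20990

P(A=3) = 0.061 + 0.050 + 0.040 + 0.010 + 0.006 = 0.167; P(B=3 | A=3) = 0.010/0.167 = 0.059880.
P(A=2) = 0.051 + 0.032 + 0.043 + 0.075 + 0.077 = 0.278; P(B=3 | A=2) = 0.075/0.278 = 0.269784.
Difference = -0.20990.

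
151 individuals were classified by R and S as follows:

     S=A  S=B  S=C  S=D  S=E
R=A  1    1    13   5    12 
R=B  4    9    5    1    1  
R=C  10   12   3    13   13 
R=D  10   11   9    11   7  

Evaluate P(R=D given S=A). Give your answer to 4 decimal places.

0.4000

Total with S=A: 1 + 4 + 10 + 10 = 25.
P(R=D | S=A) = 10/25 = 0.4000.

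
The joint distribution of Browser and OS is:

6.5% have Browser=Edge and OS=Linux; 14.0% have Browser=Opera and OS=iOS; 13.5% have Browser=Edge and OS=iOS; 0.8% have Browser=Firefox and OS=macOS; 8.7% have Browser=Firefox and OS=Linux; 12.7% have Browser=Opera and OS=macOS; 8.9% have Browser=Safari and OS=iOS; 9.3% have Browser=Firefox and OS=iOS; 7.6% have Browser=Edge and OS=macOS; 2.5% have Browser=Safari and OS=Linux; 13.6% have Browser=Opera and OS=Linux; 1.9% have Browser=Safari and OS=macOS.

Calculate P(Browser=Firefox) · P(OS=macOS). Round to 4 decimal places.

0.0432

P(Browser=Firefox) = 0.008 + 0.087 + 0.093 = 0.188.
P(OS=macOS) = 0.008 + 0.019 + 0.076 + 0.127 = 0.230.
Product: 0.188 × 0.230 = 0.0432.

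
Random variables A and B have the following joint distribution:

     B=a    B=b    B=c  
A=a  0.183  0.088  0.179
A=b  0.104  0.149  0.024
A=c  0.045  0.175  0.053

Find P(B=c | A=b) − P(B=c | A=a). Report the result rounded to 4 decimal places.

P(A=b) = 0.104 + 0.149 + 0.024 = 0.277; P(B=c | A=b) = 0.024/0.277 = 0.08664.
P(A=a) = 0.183 + 0.088 + 0.179 = 0.450; P(B=c | A=a) = 0.179/0.450 = 0.39778.
Difference = -0.3111.

-0.3111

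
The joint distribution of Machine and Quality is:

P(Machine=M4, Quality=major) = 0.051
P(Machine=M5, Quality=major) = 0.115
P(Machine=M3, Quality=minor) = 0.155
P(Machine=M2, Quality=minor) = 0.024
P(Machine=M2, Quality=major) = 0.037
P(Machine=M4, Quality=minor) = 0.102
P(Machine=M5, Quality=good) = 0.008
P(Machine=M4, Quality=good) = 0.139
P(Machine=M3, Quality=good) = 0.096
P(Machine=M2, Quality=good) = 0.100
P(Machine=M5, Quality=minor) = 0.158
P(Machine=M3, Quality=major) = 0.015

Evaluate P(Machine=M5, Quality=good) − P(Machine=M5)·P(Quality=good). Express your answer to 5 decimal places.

P(Machine=M5) = 0.008 + 0.158 + 0.115 = 0.281.
P(Quality=good) = 0.100 + 0.096 + 0.139 + 0.008 = 0.343.
P(Machine=M5, Quality=good) − P(Machine=M5)P(Quality=good) = 0.008 − 0.281×0.343 = -0.08838.

-0.08838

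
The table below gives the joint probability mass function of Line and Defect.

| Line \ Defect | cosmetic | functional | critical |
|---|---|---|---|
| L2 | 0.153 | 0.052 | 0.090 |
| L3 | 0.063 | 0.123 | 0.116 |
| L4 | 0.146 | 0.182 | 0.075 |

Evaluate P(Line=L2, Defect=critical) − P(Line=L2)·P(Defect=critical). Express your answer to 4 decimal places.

P(Line=L2) = 0.153 + 0.052 + 0.090 = 0.295.
P(Defect=critical) = 0.090 + 0.116 + 0.075 = 0.281.
P(Line=L2, Defect=critical) − P(Line=L2)P(Defect=critical) = 0.090 − 0.295×0.281 = 0.0071.

0.0071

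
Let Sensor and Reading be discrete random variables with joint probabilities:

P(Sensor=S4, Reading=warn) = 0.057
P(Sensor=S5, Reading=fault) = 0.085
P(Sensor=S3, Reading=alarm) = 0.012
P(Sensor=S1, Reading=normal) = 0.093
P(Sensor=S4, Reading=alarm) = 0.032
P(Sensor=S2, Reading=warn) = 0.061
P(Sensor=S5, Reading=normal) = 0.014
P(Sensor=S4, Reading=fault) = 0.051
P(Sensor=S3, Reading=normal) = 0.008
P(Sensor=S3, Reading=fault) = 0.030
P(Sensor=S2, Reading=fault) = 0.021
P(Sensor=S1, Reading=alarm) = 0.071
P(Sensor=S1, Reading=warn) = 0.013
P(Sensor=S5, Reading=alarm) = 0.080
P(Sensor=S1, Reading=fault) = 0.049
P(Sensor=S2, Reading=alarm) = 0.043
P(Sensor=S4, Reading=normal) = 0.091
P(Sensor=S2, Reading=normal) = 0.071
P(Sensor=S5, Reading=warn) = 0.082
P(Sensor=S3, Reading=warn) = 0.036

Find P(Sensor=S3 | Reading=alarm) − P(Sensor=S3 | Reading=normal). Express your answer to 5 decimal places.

P(Reading=alarm) = 0.071 + 0.043 + 0.012 + 0.032 + 0.080 = 0.238; P(Sensor=S3 | Reading=alarm) = 0.012/0.238 = 0.050420.
P(Reading=normal) = 0.093 + 0.071 + 0.008 + 0.091 + 0.014 = 0.277; P(Sensor=S3 | Reading=normal) = 0.008/0.277 = 0.028881.
Difference = 0.02154.

0.02154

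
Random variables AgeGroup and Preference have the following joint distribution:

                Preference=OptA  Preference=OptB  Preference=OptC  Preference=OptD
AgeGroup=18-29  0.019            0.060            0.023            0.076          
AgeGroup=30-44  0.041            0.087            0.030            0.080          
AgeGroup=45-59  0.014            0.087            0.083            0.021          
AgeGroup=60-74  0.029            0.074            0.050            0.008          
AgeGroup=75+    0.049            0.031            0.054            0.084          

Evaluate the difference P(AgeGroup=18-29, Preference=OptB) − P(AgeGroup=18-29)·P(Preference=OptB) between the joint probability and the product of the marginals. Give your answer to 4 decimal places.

-0.0003

P(AgeGroup=18-29) = 0.019 + 0.060 + 0.023 + 0.076 = 0.178.
P(Preference=OptB) = 0.060 + 0.087 + 0.087 + 0.074 + 0.031 = 0.339.
P(AgeGroup=18-29, Preference=OptB) − P(AgeGroup=18-29)P(Preference=OptB) = 0.060 − 0.178×0.339 = -0.0003.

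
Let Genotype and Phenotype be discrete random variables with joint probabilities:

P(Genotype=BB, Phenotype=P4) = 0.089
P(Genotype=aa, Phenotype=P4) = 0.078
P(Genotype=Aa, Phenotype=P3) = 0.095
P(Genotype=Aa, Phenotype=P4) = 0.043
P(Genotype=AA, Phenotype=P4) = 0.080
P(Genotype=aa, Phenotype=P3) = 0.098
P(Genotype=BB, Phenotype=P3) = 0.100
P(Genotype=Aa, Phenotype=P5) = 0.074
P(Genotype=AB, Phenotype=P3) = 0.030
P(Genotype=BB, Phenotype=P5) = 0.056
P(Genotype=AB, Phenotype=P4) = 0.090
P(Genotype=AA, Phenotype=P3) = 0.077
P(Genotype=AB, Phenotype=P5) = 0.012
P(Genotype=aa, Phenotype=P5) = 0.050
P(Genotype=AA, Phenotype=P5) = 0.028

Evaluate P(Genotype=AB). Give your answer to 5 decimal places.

0.13200

P(Genotype=AB) = 0.030 + 0.090 + 0.012 = 0.132.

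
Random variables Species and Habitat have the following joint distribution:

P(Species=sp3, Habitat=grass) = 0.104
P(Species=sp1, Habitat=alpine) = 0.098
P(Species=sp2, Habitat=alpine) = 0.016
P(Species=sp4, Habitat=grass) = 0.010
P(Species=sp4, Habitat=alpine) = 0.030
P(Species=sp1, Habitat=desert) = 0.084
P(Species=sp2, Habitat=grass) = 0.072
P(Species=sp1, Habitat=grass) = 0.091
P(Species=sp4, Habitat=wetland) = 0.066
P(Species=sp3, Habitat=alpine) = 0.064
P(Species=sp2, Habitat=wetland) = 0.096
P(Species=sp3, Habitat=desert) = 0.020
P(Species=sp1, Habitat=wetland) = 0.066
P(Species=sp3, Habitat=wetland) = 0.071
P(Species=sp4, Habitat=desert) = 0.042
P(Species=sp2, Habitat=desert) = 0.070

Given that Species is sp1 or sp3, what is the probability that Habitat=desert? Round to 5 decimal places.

0.17391

P(Species=sp1) = 0.091 + 0.066 + 0.084 + 0.098 = 0.339.
P(Species=sp3) = 0.104 + 0.071 + 0.020 + 0.064 = 0.259.
P(Species ∈ {sp1, sp3}) = 0.339 + 0.259 = 0.598; P(Habitat=desert, Species ∈ {sp1, sp3}) = 0.084 + 0.020 = 0.104.
P(Habitat=desert | Species ∈ {sp1, sp3}) = 0.104/0.598 = 0.17391.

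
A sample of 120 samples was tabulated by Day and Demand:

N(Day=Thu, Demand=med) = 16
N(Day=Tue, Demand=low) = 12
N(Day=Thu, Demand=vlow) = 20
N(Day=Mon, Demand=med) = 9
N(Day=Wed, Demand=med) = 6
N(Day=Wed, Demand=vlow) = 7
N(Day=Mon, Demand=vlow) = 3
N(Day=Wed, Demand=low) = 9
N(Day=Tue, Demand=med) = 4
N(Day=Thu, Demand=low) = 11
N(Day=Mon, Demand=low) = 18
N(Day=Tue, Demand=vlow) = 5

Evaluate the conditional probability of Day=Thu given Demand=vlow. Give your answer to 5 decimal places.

0.57143

Total with Demand=vlow: 3 + 5 + 7 + 20 = 35.
P(Day=Thu | Demand=vlow) = 20/35 = 0.57143.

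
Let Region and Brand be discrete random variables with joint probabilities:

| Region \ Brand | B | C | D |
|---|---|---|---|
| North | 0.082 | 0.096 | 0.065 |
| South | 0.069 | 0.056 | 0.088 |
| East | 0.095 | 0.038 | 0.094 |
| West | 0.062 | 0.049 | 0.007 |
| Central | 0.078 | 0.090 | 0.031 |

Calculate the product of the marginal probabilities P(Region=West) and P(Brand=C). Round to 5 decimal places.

P(Region=West) = 0.062 + 0.049 + 0.007 = 0.118.
P(Brand=C) = 0.096 + 0.056 + 0.038 + 0.049 + 0.090 = 0.329.
Product: 0.118 × 0.329 = 0.03882.

0.03882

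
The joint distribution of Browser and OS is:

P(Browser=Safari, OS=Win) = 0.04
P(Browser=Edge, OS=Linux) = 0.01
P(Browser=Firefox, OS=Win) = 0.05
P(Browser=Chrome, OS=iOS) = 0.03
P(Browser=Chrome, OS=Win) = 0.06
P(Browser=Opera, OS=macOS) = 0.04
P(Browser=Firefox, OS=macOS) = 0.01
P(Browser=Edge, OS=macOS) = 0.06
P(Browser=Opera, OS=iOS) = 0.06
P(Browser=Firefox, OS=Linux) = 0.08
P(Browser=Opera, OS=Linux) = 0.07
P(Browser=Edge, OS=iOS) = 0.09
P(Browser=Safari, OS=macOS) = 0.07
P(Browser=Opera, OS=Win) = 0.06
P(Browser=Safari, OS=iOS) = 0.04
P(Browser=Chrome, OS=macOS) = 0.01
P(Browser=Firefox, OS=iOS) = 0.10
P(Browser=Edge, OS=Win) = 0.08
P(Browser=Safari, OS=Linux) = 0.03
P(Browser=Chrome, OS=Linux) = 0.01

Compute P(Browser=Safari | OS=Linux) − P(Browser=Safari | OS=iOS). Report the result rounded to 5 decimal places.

0.02500

P(OS=Linux) = 0.01 + 0.08 + 0.03 + 0.01 + 0.07 = 0.20; P(Browser=Safari | OS=Linux) = 0.03/0.20 = 0.150000.
P(OS=iOS) = 0.03 + 0.10 + 0.04 + 0.09 + 0.06 = 0.32; P(Browser=Safari | OS=iOS) = 0.04/0.32 = 0.125000.
Difference = 0.02500.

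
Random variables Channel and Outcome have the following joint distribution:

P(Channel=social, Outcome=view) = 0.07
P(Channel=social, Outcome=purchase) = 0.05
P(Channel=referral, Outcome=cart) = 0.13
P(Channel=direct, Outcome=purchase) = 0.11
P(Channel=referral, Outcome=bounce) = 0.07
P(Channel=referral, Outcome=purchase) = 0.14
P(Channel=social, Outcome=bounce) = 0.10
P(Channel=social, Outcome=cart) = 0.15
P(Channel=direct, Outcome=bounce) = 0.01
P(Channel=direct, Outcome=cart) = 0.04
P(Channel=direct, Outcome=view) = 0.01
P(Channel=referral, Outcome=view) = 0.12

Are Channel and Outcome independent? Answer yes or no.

no

P(Channel=social) = 0.37 and P(Outcome=purchase) = 0.30, so their product is 0.1110, but P(Channel=social, Outcome=purchase) = 0.05. Since these differ, Channel and Outcome are not independent.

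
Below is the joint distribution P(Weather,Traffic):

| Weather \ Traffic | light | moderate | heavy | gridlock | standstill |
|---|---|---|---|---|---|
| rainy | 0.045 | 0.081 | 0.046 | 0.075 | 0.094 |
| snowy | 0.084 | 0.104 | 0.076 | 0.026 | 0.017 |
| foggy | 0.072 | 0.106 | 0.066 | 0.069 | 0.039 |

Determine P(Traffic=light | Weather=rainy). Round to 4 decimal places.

P(Weather=rainy) = 0.045 + 0.081 + 0.046 + 0.075 + 0.094 = 0.341.
P(Traffic=light | Weather=rainy) = 0.045/0.341 = 0.1320.

0.1320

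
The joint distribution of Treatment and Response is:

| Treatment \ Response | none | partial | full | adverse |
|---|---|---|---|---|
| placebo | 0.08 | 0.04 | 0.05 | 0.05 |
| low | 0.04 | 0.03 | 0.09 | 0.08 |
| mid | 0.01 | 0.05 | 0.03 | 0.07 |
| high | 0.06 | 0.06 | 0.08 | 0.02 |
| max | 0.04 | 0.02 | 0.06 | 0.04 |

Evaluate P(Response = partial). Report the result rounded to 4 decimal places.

P(Response=partial) = 0.04 + 0.03 + 0.05 + 0.06 + 0.02 = 0.20.

0.2000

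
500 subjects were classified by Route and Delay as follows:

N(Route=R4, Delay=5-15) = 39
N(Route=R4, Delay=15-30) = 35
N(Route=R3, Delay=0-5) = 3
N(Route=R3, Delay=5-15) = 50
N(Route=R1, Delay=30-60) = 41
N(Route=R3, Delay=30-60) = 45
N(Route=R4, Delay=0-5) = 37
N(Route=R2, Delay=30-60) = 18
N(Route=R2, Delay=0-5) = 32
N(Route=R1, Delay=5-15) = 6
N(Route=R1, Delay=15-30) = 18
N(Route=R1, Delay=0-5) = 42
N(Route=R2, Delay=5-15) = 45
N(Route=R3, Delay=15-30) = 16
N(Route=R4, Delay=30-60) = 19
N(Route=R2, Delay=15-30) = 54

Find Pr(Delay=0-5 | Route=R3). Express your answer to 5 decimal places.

0.02632

Total with Route=R3: 3 + 50 + 16 + 45 = 114.
P(Delay=0-5 | Route=R3) = 3/114 = 0.02632.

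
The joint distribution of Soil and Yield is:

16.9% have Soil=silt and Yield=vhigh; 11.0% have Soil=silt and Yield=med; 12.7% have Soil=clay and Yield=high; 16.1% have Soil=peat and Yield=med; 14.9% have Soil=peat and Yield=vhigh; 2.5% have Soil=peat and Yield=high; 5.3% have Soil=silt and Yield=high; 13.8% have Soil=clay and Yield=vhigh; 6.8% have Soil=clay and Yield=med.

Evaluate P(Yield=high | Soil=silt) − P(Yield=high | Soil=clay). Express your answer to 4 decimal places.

-0.2217

P(Soil=silt) = 0.110 + 0.053 + 0.169 = 0.332; P(Yield=high | Soil=silt) = 0.053/0.332 = 0.15964.
P(Soil=clay) = 0.068 + 0.127 + 0.138 = 0.333; P(Yield=high | Soil=clay) = 0.127/0.333 = 0.38138.
Difference = -0.2217.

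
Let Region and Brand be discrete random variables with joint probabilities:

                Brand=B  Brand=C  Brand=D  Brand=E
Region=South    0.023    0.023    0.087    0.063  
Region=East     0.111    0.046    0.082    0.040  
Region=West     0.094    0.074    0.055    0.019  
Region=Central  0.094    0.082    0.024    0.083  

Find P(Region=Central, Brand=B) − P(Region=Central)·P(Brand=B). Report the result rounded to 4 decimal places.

0.0029

P(Region=Central) = 0.094 + 0.082 + 0.024 + 0.083 = 0.283.
P(Brand=B) = 0.023 + 0.111 + 0.094 + 0.094 = 0.322.
P(Region=Central, Brand=B) − P(Region=Central)P(Brand=B) = 0.094 − 0.283×0.322 = 0.0029.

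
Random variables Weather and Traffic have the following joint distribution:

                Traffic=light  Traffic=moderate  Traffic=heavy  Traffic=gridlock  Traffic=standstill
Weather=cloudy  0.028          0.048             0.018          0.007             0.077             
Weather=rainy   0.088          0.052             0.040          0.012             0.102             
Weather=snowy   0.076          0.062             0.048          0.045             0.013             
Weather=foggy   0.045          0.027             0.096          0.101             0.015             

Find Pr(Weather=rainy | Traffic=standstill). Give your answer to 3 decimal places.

P(Traffic=standstill) = 0.077 + 0.102 + 0.013 + 0.015 = 0.207.
P(Weather=rainy | Traffic=standstill) = 0.102/0.207 = 0.493.

0.493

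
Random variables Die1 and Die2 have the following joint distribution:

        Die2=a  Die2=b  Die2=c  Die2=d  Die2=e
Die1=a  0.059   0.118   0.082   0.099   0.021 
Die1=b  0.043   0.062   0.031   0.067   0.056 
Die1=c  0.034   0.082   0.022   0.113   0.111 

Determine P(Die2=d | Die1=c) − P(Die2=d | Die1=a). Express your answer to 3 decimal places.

P(Die1=c) = 0.034 + 0.082 + 0.022 + 0.113 + 0.111 = 0.362; P(Die2=d | Die1=c) = 0.113/0.362 = 0.3122.
P(Die1=a) = 0.059 + 0.118 + 0.082 + 0.099 + 0.021 = 0.379; P(Die2=d | Die1=a) = 0.099/0.379 = 0.2612.
Difference = 0.051.

0.051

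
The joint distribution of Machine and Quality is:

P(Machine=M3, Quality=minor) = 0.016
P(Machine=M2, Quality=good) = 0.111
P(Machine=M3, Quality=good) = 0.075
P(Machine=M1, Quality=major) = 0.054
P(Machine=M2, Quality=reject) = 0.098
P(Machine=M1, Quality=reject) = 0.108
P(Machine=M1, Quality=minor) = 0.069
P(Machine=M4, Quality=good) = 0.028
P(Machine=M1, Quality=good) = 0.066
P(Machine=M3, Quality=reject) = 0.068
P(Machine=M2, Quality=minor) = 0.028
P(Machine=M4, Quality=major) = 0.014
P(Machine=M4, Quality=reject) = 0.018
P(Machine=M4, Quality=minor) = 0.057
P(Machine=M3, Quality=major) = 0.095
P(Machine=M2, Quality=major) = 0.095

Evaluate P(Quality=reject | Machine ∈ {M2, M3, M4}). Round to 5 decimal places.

P(Machine=M2) = 0.111 + 0.028 + 0.095 + 0.098 = 0.332.
P(Machine=M3) = 0.075 + 0.016 + 0.095 + 0.068 = 0.254.
P(Machine=M4) = 0.028 + 0.057 + 0.014 + 0.018 = 0.117.
P(Machine ∈ {M2, M3, M4}) = 0.332 + 0.254 + 0.117 = 0.703; P(Quality=reject, Machine ∈ {M2, M3, M4}) = 0.098 + 0.068 + 0.018 = 0.184.
P(Quality=reject | Machine ∈ {M2, M3, M4}) = 0.184/0.703 = 0.26174.

0.26174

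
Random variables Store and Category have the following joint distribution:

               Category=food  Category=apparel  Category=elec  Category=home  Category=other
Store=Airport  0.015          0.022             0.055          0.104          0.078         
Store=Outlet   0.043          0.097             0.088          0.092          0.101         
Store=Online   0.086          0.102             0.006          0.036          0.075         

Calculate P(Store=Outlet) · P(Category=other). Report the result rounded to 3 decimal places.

P(Store=Outlet) = 0.043 + 0.097 + 0.088 + 0.092 + 0.101 = 0.421.
P(Category=other) = 0.078 + 0.101 + 0.075 = 0.254.
Product: 0.421 × 0.254 = 0.107.

0.107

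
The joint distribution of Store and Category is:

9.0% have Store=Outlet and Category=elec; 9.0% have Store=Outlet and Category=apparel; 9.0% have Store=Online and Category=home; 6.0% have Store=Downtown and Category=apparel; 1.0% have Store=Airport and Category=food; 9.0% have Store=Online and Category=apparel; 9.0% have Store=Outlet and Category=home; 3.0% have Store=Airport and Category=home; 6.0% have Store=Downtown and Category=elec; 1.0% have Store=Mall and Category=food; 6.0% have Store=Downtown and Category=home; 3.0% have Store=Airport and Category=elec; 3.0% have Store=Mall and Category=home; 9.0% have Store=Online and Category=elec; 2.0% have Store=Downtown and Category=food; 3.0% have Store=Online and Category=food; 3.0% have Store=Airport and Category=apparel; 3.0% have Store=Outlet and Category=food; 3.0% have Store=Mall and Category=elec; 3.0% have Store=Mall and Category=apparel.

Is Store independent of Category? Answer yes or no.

Every cell satisfies P(Store,Category) = P(Store)·P(Category). For instance P(Store=Downtown) = 0.200, P(Category=elec) = 0.300, and 0.200×0.300 = 0.060 matches the joint entry. So Store and Category are independent.

yes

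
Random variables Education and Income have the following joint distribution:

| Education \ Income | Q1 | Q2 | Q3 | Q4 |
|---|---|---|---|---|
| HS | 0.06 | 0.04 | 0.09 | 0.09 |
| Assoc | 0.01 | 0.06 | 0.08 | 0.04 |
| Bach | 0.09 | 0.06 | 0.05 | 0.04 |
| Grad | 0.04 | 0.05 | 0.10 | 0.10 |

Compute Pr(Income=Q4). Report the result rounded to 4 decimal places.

P(Income=Q4) = 0.09 + 0.04 + 0.04 + 0.10 = 0.27.

0.2700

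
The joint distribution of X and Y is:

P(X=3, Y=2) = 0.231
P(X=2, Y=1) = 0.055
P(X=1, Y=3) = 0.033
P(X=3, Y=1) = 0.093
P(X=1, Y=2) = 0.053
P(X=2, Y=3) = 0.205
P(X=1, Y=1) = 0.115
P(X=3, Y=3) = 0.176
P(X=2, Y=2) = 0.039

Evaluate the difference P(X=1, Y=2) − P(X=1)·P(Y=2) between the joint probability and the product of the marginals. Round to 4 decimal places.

P(X=1) = 0.115 + 0.053 + 0.033 = 0.201.
P(Y=2) = 0.053 + 0.039 + 0.231 = 0.323.
P(X=1, Y=2) − P(X=1)P(Y=2) = 0.053 − 0.201×0.323 = -0.0119.

-0.0119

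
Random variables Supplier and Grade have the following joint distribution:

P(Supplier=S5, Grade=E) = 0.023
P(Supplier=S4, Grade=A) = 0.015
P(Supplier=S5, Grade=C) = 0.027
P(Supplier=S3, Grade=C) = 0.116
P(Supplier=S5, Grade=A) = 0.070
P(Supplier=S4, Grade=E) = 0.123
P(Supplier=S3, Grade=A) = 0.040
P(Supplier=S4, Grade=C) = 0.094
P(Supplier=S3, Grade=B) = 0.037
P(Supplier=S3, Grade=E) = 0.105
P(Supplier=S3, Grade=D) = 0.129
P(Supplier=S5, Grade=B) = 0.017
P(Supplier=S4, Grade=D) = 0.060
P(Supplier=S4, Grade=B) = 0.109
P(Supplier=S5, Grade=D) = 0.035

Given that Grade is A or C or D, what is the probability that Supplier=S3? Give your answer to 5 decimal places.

0.48635

P(Grade=A) = 0.040 + 0.015 + 0.070 = 0.125.
P(Grade=C) = 0.116 + 0.094 + 0.027 = 0.237.
P(Grade=D) = 0.129 + 0.060 + 0.035 = 0.224.
P(Grade ∈ {A, C, D}) = 0.125 + 0.237 + 0.224 = 0.586; P(Supplier=S3, Grade ∈ {A, C, D}) = 0.040 + 0.116 + 0.129 = 0.285.
P(Supplier=S3 | Grade ∈ {A, C, D}) = 0.285/0.586 = 0.48635.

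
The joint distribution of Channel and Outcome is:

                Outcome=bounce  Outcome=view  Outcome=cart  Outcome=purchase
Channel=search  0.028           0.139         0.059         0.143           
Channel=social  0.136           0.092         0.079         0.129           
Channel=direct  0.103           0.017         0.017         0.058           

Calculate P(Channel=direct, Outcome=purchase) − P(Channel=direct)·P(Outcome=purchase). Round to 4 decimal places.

-0.0064

P(Channel=direct) = 0.103 + 0.017 + 0.017 + 0.058 = 0.195.
P(Outcome=purchase) = 0.143 + 0.129 + 0.058 = 0.330.
P(Channel=direct, Outcome=purchase) − P(Channel=direct)P(Outcome=purchase) = 0.058 − 0.195×0.330 = -0.0064.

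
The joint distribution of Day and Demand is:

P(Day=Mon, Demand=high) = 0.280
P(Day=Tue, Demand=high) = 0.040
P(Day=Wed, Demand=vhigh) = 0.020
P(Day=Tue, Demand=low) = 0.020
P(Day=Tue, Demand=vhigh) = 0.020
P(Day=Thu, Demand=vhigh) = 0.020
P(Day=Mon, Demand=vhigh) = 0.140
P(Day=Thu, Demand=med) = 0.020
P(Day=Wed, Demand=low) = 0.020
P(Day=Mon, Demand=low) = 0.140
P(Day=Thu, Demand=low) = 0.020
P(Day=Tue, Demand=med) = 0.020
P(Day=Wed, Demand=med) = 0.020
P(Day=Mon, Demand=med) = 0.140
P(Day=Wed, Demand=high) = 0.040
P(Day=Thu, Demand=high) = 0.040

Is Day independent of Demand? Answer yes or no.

Every cell satisfies P(Day,Demand) = P(Day)·P(Demand). For instance P(Day=Tue) = 0.100, P(Demand=vhigh) = 0.200, and 0.100×0.200 = 0.020 matches the joint entry. So Day and Demand are independent.

yes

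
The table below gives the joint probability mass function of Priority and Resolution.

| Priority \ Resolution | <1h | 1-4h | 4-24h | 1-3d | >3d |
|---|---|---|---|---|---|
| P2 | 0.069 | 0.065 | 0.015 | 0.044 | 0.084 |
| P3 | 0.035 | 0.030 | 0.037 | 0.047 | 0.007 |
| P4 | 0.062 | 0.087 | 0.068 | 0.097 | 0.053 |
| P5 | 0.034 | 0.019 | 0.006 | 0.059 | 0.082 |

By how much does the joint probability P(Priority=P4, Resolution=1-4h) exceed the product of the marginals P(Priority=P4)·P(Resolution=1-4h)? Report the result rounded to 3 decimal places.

P(Priority=P4) = 0.062 + 0.087 + 0.068 + 0.097 + 0.053 = 0.367.
P(Resolution=1-4h) = 0.065 + 0.030 + 0.087 + 0.019 = 0.201.
P(Priority=P4, Resolution=1-4h) − P(Priority=P4)P(Resolution=1-4h) = 0.087 − 0.367×0.201 = 0.013.

0.013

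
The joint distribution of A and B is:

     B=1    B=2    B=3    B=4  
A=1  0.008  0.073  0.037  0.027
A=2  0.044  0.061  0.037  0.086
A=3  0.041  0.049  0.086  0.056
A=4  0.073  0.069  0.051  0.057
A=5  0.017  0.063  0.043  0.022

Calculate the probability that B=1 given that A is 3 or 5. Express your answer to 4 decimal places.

P(A=3) = 0.041 + 0.049 + 0.086 + 0.056 = 0.232.
P(A=5) = 0.017 + 0.063 + 0.043 + 0.022 = 0.145.
P(A ∈ {3, 5}) = 0.232 + 0.145 = 0.377; P(B=1, A ∈ {3, 5}) = 0.041 + 0.017 = 0.058.
P(B=1 | A ∈ {3, 5}) = 0.058/0.377 = 0.1538.

0.1538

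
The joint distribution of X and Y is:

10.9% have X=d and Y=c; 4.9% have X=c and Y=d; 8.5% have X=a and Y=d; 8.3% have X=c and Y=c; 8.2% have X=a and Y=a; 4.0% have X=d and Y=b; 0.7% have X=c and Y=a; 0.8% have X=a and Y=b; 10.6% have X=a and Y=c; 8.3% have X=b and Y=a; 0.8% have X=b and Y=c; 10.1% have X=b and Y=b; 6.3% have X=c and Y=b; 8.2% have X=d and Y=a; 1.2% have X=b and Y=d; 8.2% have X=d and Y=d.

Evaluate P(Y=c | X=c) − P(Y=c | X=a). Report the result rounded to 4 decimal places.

0.0337

P(X=c) = 0.007 + 0.063 + 0.083 + 0.049 = 0.202; P(Y=c | X=c) = 0.083/0.202 = 0.41089.
P(X=a) = 0.082 + 0.008 + 0.106 + 0.085 = 0.281; P(Y=c | X=a) = 0.106/0.281 = 0.37722.
Difference = 0.0337.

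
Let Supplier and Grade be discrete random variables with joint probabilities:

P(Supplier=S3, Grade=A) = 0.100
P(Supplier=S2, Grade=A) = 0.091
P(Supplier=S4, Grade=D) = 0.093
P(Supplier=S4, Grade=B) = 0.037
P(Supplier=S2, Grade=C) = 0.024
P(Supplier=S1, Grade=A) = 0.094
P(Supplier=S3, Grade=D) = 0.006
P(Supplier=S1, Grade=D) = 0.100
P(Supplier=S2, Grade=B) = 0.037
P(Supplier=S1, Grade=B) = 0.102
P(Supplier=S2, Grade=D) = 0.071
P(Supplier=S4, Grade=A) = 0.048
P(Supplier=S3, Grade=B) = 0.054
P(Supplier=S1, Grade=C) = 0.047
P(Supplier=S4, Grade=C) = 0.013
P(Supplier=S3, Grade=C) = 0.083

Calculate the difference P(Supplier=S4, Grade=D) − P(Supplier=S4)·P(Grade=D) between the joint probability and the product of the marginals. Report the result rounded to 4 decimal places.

0.0414

P(Supplier=S4) = 0.048 + 0.037 + 0.013 + 0.093 = 0.191.
P(Grade=D) = 0.100 + 0.071 + 0.006 + 0.093 = 0.270.
P(Supplier=S4, Grade=D) − P(Supplier=S4)P(Grade=D) = 0.093 − 0.191×0.270 = 0.0414.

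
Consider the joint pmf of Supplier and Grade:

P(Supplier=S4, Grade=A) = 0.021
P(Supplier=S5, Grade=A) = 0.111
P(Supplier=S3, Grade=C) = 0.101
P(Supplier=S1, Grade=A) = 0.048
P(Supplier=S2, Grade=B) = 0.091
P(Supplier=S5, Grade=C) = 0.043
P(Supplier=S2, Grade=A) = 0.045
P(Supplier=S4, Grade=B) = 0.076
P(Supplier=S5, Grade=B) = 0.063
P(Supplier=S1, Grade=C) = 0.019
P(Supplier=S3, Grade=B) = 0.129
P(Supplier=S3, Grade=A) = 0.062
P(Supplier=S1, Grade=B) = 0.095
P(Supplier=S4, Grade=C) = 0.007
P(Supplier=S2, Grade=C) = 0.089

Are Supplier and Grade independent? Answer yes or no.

no

P(Supplier=S5) = 0.217 and P(Grade=A) = 0.287, so their product is 0.06228, but P(Supplier=S5, Grade=A) = 0.111. Since these differ, Supplier and Grade are not independent.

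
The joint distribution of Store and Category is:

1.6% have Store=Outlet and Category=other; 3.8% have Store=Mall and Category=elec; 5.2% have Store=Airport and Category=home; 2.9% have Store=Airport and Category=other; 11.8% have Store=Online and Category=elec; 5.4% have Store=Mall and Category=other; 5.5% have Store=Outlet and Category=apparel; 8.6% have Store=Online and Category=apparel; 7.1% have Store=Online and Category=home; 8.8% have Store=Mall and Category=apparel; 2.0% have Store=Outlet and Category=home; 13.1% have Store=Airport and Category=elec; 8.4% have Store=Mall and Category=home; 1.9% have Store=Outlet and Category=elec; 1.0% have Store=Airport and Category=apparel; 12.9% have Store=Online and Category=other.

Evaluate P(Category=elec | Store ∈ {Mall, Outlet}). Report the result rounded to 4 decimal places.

P(Store=Mall) = 0.088 + 0.038 + 0.084 + 0.054 = 0.264.
P(Store=Outlet) = 0.055 + 0.019 + 0.020 + 0.016 = 0.110.
P(Store ∈ {Mall, Outlet}) = 0.264 + 0.110 = 0.374; P(Category=elec, Store ∈ {Mall, Outlet}) = 0.038 + 0.019 = 0.057.
P(Category=elec | Store ∈ {Mall, Outlet}) = 0.057/0.374 = 0.1524.

0.1524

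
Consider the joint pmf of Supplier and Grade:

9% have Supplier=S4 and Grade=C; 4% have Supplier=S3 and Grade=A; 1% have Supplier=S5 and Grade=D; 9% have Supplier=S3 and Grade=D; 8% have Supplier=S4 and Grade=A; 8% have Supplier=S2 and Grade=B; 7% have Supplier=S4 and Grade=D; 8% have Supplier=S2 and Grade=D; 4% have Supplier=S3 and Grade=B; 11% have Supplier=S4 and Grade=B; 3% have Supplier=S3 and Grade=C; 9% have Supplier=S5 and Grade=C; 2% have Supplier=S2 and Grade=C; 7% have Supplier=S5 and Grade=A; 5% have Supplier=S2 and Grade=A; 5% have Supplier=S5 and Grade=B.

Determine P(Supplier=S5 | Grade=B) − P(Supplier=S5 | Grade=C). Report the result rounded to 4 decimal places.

-0.2127

P(Grade=B) = 0.08 + 0.04 + 0.11 + 0.05 = 0.28; P(Supplier=S5 | Grade=B) = 0.05/0.28 = 0.17857.
P(Grade=C) = 0.02 + 0.03 + 0.09 + 0.09 = 0.23; P(Supplier=S5 | Grade=C) = 0.09/0.23 = 0.39130.
Difference = -0.2127.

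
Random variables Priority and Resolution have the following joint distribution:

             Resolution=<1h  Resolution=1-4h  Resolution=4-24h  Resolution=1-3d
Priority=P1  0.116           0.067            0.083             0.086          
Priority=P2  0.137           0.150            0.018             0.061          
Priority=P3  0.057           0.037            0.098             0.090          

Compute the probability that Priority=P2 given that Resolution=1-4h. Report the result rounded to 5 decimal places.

P(Resolution=1-4h) = 0.067 + 0.150 + 0.037 = 0.254.
P(Priority=P2 | Resolution=1-4h) = 0.150/0.254 = 0.59055.

0.59055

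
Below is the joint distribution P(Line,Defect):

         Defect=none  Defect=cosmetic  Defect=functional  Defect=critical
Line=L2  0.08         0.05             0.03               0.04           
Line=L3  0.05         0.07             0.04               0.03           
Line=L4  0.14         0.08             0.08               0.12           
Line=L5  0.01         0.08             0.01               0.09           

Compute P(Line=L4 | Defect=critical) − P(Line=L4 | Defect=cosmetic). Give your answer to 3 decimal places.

0.143

P(Defect=critical) = 0.04 + 0.03 + 0.12 + 0.09 = 0.28; P(Line=L4 | Defect=critical) = 0.12/0.28 = 0.4286.
P(Defect=cosmetic) = 0.05 + 0.07 + 0.08 + 0.08 = 0.28; P(Line=L4 | Defect=cosmetic) = 0.08/0.28 = 0.2857.
Difference = 0.143.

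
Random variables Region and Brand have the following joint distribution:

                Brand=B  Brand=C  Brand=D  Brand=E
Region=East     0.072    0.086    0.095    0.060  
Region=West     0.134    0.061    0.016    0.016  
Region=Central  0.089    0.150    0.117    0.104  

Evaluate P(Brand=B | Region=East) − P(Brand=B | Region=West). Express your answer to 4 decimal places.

-0.3603

P(Region=East) = 0.072 + 0.086 + 0.095 + 0.060 = 0.313; P(Brand=B | Region=East) = 0.072/0.313 = 0.23003.
P(Region=West) = 0.134 + 0.061 + 0.016 + 0.016 = 0.227; P(Brand=B | Region=West) = 0.134/0.227 = 0.59031.
Difference = -0.3603.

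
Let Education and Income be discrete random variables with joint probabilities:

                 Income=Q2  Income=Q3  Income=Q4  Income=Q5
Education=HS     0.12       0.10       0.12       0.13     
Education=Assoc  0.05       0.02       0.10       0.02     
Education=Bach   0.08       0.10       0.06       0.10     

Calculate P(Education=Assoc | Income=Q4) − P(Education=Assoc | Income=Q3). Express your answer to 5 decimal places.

P(Income=Q4) = 0.12 + 0.10 + 0.06 = 0.28; P(Education=Assoc | Income=Q4) = 0.10/0.28 = 0.357143.
P(Income=Q3) = 0.10 + 0.02 + 0.10 = 0.22; P(Education=Assoc | Income=Q3) = 0.02/0.22 = 0.090909.
Difference = 0.26623.

0.26623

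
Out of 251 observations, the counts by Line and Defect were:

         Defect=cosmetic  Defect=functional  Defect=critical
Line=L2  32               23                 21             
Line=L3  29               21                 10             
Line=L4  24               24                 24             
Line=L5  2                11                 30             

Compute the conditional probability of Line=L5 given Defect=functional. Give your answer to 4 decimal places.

0.1392

Total with Defect=functional: 23 + 21 + 24 + 11 = 79.
P(Line=L5 | Defect=functional) = 11/79 = 0.1392.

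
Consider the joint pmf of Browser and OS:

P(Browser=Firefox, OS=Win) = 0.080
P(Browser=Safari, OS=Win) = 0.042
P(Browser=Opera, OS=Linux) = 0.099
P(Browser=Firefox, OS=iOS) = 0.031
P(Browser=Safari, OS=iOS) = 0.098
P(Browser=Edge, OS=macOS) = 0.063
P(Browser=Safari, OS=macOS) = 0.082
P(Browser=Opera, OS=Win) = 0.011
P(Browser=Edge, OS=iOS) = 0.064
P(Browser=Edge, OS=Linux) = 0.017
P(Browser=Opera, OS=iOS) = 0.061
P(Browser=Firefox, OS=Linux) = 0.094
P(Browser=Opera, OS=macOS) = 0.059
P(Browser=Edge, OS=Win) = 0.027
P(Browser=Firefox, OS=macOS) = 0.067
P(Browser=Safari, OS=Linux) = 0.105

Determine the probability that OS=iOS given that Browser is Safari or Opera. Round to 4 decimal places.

0.2855

P(Browser=Safari) = 0.042 + 0.082 + 0.105 + 0.098 = 0.327.
P(Browser=Opera) = 0.011 + 0.059 + 0.099 + 0.061 = 0.230.
P(Browser ∈ {Safari, Opera}) = 0.327 + 0.230 = 0.557; P(OS=iOS, Browser ∈ {Safari, Opera}) = 0.098 + 0.061 = 0.159.
P(OS=iOS | Browser ∈ {Safari, Opera}) = 0.159/0.557 = 0.2855.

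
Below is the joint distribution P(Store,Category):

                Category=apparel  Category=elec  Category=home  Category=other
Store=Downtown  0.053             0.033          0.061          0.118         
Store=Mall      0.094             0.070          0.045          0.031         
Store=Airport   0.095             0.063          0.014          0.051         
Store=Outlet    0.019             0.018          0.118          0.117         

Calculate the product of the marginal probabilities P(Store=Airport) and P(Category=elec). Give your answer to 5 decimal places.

0.04103

P(Store=Airport) = 0.095 + 0.063 + 0.014 + 0.051 = 0.223.
P(Category=elec) = 0.033 + 0.070 + 0.063 + 0.018 = 0.184.
Product: 0.223 × 0.184 = 0.04103.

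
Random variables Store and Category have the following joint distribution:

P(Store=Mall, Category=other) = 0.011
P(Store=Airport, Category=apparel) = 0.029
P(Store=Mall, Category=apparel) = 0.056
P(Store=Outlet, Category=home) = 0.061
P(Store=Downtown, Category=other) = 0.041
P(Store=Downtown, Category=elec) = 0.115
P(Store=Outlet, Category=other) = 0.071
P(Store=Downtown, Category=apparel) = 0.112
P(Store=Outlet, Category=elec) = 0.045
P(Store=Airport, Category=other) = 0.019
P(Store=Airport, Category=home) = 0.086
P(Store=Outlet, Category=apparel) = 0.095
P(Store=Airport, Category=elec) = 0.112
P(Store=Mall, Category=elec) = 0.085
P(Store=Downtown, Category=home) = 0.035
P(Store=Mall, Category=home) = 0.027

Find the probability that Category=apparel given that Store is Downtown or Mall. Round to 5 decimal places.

P(Store=Downtown) = 0.112 + 0.115 + 0.035 + 0.041 = 0.303.
P(Store=Mall) = 0.056 + 0.085 + 0.027 + 0.011 = 0.179.
P(Store ∈ {Downtown, Mall}) = 0.303 + 0.179 = 0.482; P(Category=apparel, Store ∈ {Downtown, Mall}) = 0.112 + 0.056 = 0.168.
P(Category=apparel | Store ∈ {Downtown, Mall}) = 0.168/0.482 = 0.34855.

0.34855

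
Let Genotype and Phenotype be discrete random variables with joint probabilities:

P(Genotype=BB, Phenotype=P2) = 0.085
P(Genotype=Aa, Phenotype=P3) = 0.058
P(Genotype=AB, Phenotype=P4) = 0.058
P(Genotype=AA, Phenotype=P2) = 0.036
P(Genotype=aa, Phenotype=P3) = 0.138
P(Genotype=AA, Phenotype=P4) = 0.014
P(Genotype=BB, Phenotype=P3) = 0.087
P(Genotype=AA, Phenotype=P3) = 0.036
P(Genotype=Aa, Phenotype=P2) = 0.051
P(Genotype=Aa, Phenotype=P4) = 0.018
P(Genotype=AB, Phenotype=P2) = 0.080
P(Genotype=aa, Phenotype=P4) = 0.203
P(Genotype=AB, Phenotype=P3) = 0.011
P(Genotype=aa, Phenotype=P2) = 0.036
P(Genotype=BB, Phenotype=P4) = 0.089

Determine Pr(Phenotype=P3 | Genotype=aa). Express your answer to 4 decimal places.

0.3660

P(Genotype=aa) = 0.036 + 0.138 + 0.203 = 0.377.
P(Phenotype=P3 | Genotype=aa) = 0.138/0.377 = 0.3660.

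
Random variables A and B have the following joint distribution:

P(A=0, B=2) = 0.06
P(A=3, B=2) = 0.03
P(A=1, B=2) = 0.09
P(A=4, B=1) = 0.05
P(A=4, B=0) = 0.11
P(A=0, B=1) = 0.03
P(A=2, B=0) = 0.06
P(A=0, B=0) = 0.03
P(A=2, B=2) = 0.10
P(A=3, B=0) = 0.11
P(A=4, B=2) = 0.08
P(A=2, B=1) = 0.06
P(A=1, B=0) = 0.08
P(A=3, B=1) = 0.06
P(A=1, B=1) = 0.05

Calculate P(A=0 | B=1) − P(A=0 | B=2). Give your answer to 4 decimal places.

P(B=1) = 0.03 + 0.05 + 0.06 + 0.06 + 0.05 = 0.25; P(A=0 | B=1) = 0.03/0.25 = 0.12000.
P(B=2) = 0.06 + 0.09 + 0.10 + 0.03 + 0.08 = 0.36; P(A=0 | B=2) = 0.06/0.36 = 0.16667.
Difference = -0.0467.

-0.0467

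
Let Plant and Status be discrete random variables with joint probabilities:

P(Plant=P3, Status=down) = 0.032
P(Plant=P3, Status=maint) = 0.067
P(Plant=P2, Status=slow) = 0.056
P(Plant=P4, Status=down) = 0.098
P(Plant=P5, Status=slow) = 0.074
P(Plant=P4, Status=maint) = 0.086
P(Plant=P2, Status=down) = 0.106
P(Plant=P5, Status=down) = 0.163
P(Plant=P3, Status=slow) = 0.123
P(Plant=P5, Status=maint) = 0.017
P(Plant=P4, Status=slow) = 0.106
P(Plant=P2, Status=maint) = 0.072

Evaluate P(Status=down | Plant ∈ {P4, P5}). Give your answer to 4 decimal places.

0.4798

P(Plant=P4) = 0.106 + 0.098 + 0.086 = 0.290.
P(Plant=P5) = 0.074 + 0.163 + 0.017 = 0.254.
P(Plant ∈ {P4, P5}) = 0.290 + 0.254 = 0.544; P(Status=down, Plant ∈ {P4, P5}) = 0.098 + 0.163 = 0.261.
P(Status=down | Plant ∈ {P4, P5}) = 0.261/0.544 = 0.4798.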